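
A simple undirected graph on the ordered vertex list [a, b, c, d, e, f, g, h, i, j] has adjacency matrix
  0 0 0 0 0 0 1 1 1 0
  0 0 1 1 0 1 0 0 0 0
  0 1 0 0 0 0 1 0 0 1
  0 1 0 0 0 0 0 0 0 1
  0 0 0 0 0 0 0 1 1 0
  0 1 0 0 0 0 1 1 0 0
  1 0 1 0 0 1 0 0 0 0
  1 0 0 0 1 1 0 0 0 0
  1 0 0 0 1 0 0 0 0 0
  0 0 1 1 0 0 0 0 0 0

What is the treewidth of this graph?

2

A width-2 tree decomposition is:
Bags: B1 = {b, d, j}  B2 = {b, c, j}  B3 = {b, c, f}  B4 = {c, f, g}  B5 = {f, g, h}  B6 = {a, g, h}  B7 = {a, e, h}  B8 = {a, e, i}
Tree: B1–B2, B2–B3, B3–B4, B4–B5, B5–B6, B6–B7, B7–B8
Every bag has size at most 3, so the width is 3 − 1 = 2 and tw(G) ≤ 2. Since d–j–c–b–d is a cycle in G, G is not acyclic. Forests are exactly the graphs of treewidth ≤ 1, so tw(G) ≥ 2. Hence tw(G) = 2 exactly.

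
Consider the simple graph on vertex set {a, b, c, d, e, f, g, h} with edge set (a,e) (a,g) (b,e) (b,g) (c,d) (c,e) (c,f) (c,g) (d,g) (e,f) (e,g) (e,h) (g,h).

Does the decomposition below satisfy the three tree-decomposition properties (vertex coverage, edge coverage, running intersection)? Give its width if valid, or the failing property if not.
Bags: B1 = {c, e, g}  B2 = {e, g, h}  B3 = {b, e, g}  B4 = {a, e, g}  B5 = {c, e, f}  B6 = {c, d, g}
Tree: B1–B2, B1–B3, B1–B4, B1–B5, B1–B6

Yes; width 2.

Every vertex of G appears in some bag (union = {a, b, c, d, e, f, g, h}); every edge is covered by a bag; and for each vertex v the set of bags containing v is connected in the bag tree. The decomposition is therefore valid. The largest bag has 3 vertices, so the width is 2.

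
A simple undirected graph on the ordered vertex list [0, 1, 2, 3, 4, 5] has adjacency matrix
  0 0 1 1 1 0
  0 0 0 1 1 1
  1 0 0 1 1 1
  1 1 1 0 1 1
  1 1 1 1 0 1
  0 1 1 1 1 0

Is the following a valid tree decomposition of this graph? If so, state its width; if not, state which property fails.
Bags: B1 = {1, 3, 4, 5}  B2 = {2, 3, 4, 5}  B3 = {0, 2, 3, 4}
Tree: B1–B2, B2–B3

Checking the three conditions: (i) the bags cover all of {0, 1, 2, 3, 4, 5}; (ii) for each edge, some bag contains both endpoints; (iii) the bags containing any fixed vertex form a subtree. All hold, so the decomposition is valid with width 4 − 1 = 3.

Yes; width 3.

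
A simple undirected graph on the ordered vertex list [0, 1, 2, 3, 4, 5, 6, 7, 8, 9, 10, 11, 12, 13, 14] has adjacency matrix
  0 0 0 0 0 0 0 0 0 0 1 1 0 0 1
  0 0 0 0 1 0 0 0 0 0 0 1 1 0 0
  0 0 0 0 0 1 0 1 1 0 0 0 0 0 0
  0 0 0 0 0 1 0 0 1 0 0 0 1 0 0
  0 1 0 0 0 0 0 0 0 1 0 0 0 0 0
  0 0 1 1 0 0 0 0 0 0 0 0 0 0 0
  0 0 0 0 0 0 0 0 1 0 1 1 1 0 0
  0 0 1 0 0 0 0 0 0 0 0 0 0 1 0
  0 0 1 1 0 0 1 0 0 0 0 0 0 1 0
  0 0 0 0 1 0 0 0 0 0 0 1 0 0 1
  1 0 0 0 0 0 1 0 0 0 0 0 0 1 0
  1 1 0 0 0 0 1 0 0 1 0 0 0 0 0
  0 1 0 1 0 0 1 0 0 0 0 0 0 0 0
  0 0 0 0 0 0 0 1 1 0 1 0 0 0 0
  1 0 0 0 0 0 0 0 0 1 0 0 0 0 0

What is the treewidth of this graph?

A width-3 tree decomposition is:
Bags: B1 = {2, 5, 7, 13}  B2 = {2, 5, 8, 13}  B3 = {3, 5, 8, 13}  B4 = {3, 8, 10, 13}  B5 = {3, 6, 8, 10}  B6 = {3, 6, 10, 12}  B7 = {0, 6, 10, 12}  B8 = {0, 6, 11, 12}  B9 = {0, 1, 11, 12}  B10 = {0, 1, 11, 14}  B11 = {1, 9, 11, 14}  B12 = {1, 4, 9, 14}
Tree: B1–B2, B2–B3, B3–B4, B4–B5, B5–B6, B6–B7, B7–B8, B8–B9, B9–B10, B10–B11, B11–B12
The largest bag has 4 vertices, giving width 3; this decomposition certifies tw(G) ≤ 3. For the lower bound: the 4 vertex sets {2,5,7}, {13}, {8}, {3,6,10,12} are disjoint, each induces a connected subgraph, and every pair is joined by at least one edge of G. Contracting each set to a single vertex therefore yields K_{4} as a minor, and since treewidth is minor-monotone, tw(G) ≥ tw(K_{4}) = 3. The upper and lower bounds meet at 3, so that is the treewidth.

3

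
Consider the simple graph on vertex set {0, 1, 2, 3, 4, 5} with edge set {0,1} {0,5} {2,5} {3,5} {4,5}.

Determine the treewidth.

1

A width-1 tree decomposition is:
Bags: B1 = {4, 5}  B2 = {0, 5}  B3 = {3, 5}  B4 = {0, 1}  B5 = {2, 5}
Tree: B1–B2, B1–B3, B2–B4, B1–B5
The largest bag has 2 vertices, giving width 1; this decomposition certifies tw(G) ≤ 1. G has an edge, so its treewidth is at least 1. Hence tw(G) = 1 exactly.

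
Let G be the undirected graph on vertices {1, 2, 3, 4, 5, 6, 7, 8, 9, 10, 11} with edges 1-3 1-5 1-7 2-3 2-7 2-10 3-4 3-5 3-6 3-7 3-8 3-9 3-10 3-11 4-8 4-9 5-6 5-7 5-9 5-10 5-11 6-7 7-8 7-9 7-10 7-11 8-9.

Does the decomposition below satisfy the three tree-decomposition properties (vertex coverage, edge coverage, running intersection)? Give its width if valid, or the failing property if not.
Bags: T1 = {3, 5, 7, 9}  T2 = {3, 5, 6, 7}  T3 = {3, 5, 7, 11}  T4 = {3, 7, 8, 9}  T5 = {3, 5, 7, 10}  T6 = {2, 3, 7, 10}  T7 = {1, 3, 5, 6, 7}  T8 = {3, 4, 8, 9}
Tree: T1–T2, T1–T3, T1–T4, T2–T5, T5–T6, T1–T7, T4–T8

A tree decomposition must satisfy three properties: every vertex lies in some bag; for every edge, both endpoints lie together in some bag; and for every vertex, the bags containing it form a connected subtree. Here bags containing vertex 6 are not connected in the tree, so the decomposition is invalid.

No — bags containing vertex 6 are not connected in the tree.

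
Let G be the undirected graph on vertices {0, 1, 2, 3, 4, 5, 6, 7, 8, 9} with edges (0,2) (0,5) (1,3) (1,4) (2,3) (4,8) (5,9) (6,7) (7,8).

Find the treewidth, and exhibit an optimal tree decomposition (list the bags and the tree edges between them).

Every bag has size at most 2, so the width is 2 − 1 = 1 and tw(G) ≤ 1. Since G has at least one edge (e.g. 6–7), it is not an edgeless graph, so tw(G) ≥ 1. The upper and lower bounds meet at 1, so that is the treewidth.

Treewidth 1.
One such decomposition:
Bags: B1 = {6, 7}  B2 = {7, 8}  B3 = {4, 8}  B4 = {1, 4}  B5 = {1, 3}  B6 = {2, 3}  B7 = {0, 2}  B8 = {0, 5}  B9 = {5, 9}
Tree: B1–B2, B2–B3, B3–B4, B4–B5, B5–B6, B6–B7, B7–B8, B8–B9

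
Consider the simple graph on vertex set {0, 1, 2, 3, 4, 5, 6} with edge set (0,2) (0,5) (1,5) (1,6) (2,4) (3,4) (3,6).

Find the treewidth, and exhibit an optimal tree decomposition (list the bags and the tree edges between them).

Treewidth 2.
One optimal decomposition is:
Bags: B1 = {1, 5, 6}  B2 = {0, 5, 6}  B3 = {0, 2, 6}  B4 = {2, 4, 6}  B5 = {3, 4, 6}
Tree: B1–B2, B2–B3, B3–B4, B4–B5

The largest bag has 3 vertices, giving width 2; this decomposition certifies tw(G) ≤ 2. Since 6–1–5–0–2–4–3–6 is a cycle in G, G is not acyclic. Forests are exactly the graphs of treewidth ≤ 1, so tw(G) ≥ 2. Hence tw(G) = 2 exactly.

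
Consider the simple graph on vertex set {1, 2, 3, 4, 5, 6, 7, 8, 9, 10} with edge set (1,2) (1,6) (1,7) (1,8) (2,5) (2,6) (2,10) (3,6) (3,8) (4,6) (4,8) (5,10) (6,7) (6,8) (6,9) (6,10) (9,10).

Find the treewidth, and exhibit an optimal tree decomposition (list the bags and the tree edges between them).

Each bag holds 3 vertices, so the decomposition has width 2, which upper-bounds the treewidth. For the lower bound, the 3 vertices {2, 5, 10} are pairwise adjacent, and any tree decomposition puts a clique entirely inside one bag — forcing width ≥ 2. Hence tw(G) = 2 exactly.

Treewidth 2.
Bags: B1 = {1, 6, 8}  B2 = {1, 2, 6}  B3 = {1, 6, 7}  B4 = {2, 6, 10}  B5 = {3, 6, 8}  B6 = {6, 9, 10}  B7 = {4, 6, 8}  B8 = {2, 5, 10}
Tree: B1–B2, B1–B3, B2–B4, B1–B5, B4–B6, B5–B7, B4–B8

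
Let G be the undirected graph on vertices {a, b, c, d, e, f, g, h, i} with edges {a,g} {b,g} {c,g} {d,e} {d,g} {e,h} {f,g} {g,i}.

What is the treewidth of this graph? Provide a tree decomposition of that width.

The largest bag has 2 vertices, giving width 1; this decomposition certifies tw(G) ≤ 1. G has an edge, so its treewidth is at least 1. Therefore the treewidth is 1.

Treewidth 1.
One such decomposition:
Bags: B1 = {e, h}  B2 = {d, e}  B3 = {d, g}  B4 = {a, g}  B5 = {g, i}  B6 = {f, g}  B7 = {b, g}  B8 = {c, g}
Tree: B1–B2, B2–B3, B3–B4, B3–B5, B3–B6, B3–B7, B5–B8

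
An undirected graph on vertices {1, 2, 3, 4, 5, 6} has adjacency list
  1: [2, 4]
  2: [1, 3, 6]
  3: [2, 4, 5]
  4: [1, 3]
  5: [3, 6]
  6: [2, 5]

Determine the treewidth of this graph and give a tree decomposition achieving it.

Treewidth 2.
Bags: B1 = {2, 5, 6}  B2 = {2, 3, 5}  B3 = {1, 2, 3}  B4 = {1, 3, 4}
Tree: B1–B2, B2–B3, B3–B4

Each bag holds 3 vertices, so the decomposition has width 2, which upper-bounds the treewidth. The edges 6–5–3–2–6 form a cycle, so G is not a tree and its treewidth is at least 2. Hence tw(G) = 2 exactly.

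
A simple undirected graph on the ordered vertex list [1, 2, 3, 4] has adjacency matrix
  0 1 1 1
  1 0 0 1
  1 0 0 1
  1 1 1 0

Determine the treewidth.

2

A width-2 tree decomposition is:
Bags: B1 = {1, 3, 4}  B2 = {1, 2, 4}
Tree: B1–B2
Every bag has size at most 3, so the width is 3 − 1 = 2 and tw(G) ≤ 2. For the lower bound, the 3 vertices {1, 2, 4} are pairwise adjacent, and any tree decomposition puts a clique entirely inside one bag — forcing width ≥ 2. Hence tw(G) = 2 exactly.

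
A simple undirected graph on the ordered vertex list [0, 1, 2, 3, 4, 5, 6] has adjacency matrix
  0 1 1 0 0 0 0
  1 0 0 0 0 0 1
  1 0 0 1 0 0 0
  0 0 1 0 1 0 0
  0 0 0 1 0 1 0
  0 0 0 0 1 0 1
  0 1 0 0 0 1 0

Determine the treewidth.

A width-2 tree decomposition is:
Bags: B1 = {0, 2, 3}  B2 = {0, 1, 3}  B3 = {1, 3, 6}  B4 = {3, 5, 6}  B5 = {3, 4, 5}
Tree: B1–B2, B2–B3, B3–B4, B4–B5
Every bag has size at most 3, so the width is 3 − 1 = 2 and tw(G) ≤ 2. The edges 3–2–0–1–6–5–4–3 form a cycle, so G is not a tree and its treewidth is at least 2. The upper and lower bounds meet at 2, so that is the treewidth.

2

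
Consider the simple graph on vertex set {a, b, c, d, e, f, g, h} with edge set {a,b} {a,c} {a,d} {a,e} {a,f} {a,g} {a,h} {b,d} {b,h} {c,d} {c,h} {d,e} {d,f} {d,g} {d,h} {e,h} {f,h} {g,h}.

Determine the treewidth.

3

A width-3 tree decomposition is:
Bags: B1 = {a, b, d, h}  B2 = {a, d, e, h}  B3 = {a, d, g, h}  B4 = {a, d, f, h}  B5 = {a, c, d, h}
Tree: B1–B2, B2–B3, B1–B4, B3–B5
The largest bag has 4 vertices, giving width 3; this decomposition certifies tw(G) ≤ 3. For the lower bound, the 4 vertices {a, d, f, h} are pairwise adjacent, and any tree decomposition puts a clique entirely inside one bag — forcing width ≥ 3. Hence tw(G) = 3 exactly.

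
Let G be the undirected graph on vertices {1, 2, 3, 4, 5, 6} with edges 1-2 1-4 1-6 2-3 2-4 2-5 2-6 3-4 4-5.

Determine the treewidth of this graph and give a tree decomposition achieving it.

Each bag holds 3 vertices, so the decomposition has width 2, which upper-bounds the treewidth. On the other hand G contains the 3-clique {1, 2, 4}. A clique must lie in a single bag of any decomposition, so no decomposition can have width below 2. Combining the bounds, tw(G) = 2.

Treewidth 2.
One such decomposition:
Bags: B1 = {2, 4, 5}  B2 = {1, 2, 4}  B3 = {1, 2, 6}  B4 = {2, 3, 4}
Tree: B1–B2, B2–B3, B2–B4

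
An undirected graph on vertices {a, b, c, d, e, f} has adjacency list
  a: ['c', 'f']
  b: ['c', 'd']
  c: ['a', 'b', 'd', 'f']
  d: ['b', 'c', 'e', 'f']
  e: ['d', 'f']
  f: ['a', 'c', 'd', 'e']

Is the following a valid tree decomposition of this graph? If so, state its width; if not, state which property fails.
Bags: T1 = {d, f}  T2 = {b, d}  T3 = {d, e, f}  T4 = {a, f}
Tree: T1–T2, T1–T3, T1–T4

No — vertex c appears in no bag.

A tree decomposition must satisfy three properties: every vertex lies in some bag; for every edge, both endpoints lie together in some bag; and for every vertex, the bags containing it form a connected subtree. Here vertex c appears in no bag, so the decomposition is invalid.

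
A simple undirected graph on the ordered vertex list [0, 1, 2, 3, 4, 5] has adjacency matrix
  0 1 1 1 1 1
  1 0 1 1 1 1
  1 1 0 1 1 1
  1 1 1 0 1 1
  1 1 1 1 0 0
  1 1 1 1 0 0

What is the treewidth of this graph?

A width-4 tree decomposition is:
Bags: B1 = {0, 1, 2, 3, 5}  B2 = {0, 1, 2, 3, 4}
Tree: B1–B2
The largest bag has 5 vertices, giving width 4; this decomposition certifies tw(G) ≤ 4. Conversely, {0, 1, 2, 3, 4} is a clique of size 5, and the vertices of any clique must share a bag in every tree decomposition; so some bag has ≥ 5 vertices and tw(G) ≥ 4. Hence tw(G) = 4 exactly.

4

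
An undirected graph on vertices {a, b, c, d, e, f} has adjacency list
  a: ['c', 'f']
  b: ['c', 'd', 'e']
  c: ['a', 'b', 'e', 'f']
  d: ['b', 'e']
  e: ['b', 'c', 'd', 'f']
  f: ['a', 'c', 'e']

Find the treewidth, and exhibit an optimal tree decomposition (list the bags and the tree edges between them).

Treewidth 2.
One such decomposition:
Bags: B1 = {b, c, e}  B2 = {b, d, e}  B3 = {c, e, f}  B4 = {a, c, f}
Tree: B1–B2, B1–B3, B3–B4

Every bag has size at most 3, so the width is 3 − 1 = 2 and tw(G) ≤ 2. Conversely, {b, d, e} is a clique of size 3, and the vertices of any clique must share a bag in every tree decomposition; so some bag has ≥ 3 vertices and tw(G) ≥ 2. The upper and lower bounds meet at 2, so that is the treewidth.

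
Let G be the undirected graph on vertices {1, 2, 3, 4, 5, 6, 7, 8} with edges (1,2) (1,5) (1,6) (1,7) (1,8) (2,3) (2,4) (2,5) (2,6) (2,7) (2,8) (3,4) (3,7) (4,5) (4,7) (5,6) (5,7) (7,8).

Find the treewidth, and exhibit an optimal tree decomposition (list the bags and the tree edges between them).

Treewidth 3.
One optimal decomposition is:
Bags: B1 = {1, 2, 5, 7}  B2 = {2, 4, 5, 7}  B3 = {1, 2, 5, 6}  B4 = {2, 3, 4, 7}  B5 = {1, 2, 7, 8}
Tree: B1–B2, B1–B3, B2–B4, B1–B5

Every bag has size at most 4, so the width is 4 − 1 = 3 and tw(G) ≤ 3. On the other hand G contains the 4-clique {1, 2, 5, 6}. A clique must lie in a single bag of any decomposition, so no decomposition can have width below 3. Combining the bounds, tw(G) = 3.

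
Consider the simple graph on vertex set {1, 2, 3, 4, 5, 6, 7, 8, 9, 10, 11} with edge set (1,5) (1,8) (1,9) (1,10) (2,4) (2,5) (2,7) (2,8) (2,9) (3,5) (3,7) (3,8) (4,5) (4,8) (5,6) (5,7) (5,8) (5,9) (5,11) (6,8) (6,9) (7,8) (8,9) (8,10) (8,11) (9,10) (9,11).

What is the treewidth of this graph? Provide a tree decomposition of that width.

Every bag has size at most 4, so the width is 4 − 1 = 3 and tw(G) ≤ 3. For the lower bound, the 4 vertices {1, 8, 9, 10} are pairwise adjacent, and any tree decomposition puts a clique entirely inside one bag — forcing width ≥ 3. Hence tw(G) = 3 exactly.

Treewidth 3.
One optimal decomposition is:
Bags: B1 = {2, 5, 7, 8}  B2 = {2, 4, 5, 8}  B3 = {3, 5, 7, 8}  B4 = {2, 5, 8, 9}  B5 = {5, 6, 8, 9}  B6 = {5, 8, 9, 11}  B7 = {1, 5, 8, 9}  B8 = {1, 8, 9, 10}
Tree: B1–B2, B1–B3, B1–B4, B4–B5, B5–B6, B6–B7, B7–B8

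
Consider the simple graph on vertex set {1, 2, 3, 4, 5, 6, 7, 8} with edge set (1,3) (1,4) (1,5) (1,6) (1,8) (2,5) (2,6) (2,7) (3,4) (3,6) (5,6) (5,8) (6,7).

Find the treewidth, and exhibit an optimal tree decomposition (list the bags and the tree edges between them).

Treewidth 2.
One such decomposition:
Bags: B1 = {1, 3, 6}  B2 = {1, 5, 6}  B3 = {1, 3, 4}  B4 = {2, 5, 6}  B5 = {2, 6, 7}  B6 = {1, 5, 8}
Tree: B1–B2, B1–B3, B2–B4, B4–B5, B2–B6

Each bag holds 3 vertices, so the decomposition has width 2, which upper-bounds the treewidth. On the other hand G contains the 3-clique {1, 5, 8}. A clique must lie in a single bag of any decomposition, so no decomposition can have width below 2. Hence tw(G) = 2 exactly.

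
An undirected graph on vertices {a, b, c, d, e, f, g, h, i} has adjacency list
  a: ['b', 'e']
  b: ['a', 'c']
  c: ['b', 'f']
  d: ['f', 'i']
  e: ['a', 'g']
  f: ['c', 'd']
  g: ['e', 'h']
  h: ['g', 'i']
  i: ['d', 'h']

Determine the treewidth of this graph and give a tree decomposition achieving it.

Treewidth 2.
Bags: B1 = {d, h, i}  B2 = {d, f, h}  B3 = {c, f, h}  B4 = {b, c, h}  B5 = {a, b, h}  B6 = {a, e, h}  B7 = {e, g, h}
Tree: B1–B2, B2–B3, B3–B4, B4–B5, B5–B6, B6–B7

The largest bag has 3 vertices, giving width 2; this decomposition certifies tw(G) ≤ 2. Since h–i–d–f–c–b–a–e–g–h is a cycle in G, G is not acyclic. Forests are exactly the graphs of treewidth ≤ 1, so tw(G) ≥ 2. Therefore the treewidth is 2.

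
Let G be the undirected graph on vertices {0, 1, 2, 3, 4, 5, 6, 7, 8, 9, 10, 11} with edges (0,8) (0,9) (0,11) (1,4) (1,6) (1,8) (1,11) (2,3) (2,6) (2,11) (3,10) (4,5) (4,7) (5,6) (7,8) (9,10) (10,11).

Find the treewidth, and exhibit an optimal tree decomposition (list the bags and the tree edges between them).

Every bag has size at most 4, so the width is 4 − 1 = 3 and tw(G) ≤ 3. For the lower bound: the 4 vertex sets {3,9,10}, {0}, {11}, {1,2,6,8} are disjoint, each induces a connected subgraph, and every pair is joined by at least one edge of G. Contracting each set to a single vertex therefore yields K_{4} as a minor, and since treewidth is minor-monotone, tw(G) ≥ tw(K_{4}) = 3. Therefore the treewidth is 3.

Treewidth 3.
One such decomposition:
Bags: B1 = {0, 3, 9, 10}  B2 = {0, 3, 10, 11}  B3 = {0, 2, 3, 11}  B4 = {0, 2, 8, 11}  B5 = {1, 2, 8, 11}  B6 = {1, 2, 6, 8}  B7 = {1, 6, 7, 8}  B8 = {1, 4, 6, 7}  B9 = {4, 5, 6, 7}
Tree: B1–B2, B2–B3, B3–B4, B4–B5, B5–B6, B6–B7, B7–B8, B8–B9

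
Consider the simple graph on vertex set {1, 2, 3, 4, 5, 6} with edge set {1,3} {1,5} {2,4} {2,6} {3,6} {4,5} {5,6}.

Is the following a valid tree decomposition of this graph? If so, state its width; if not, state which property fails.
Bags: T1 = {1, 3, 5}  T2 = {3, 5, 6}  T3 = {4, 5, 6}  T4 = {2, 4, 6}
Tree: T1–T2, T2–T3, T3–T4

Yes; width 2.

Every vertex of G appears in some bag (union = {1, 2, 3, 4, 5, 6}); every edge is covered by a bag; and for each vertex v the set of bags containing v is connected in the bag tree. The decomposition is therefore valid. The largest bag has 3 vertices, so the width is 2.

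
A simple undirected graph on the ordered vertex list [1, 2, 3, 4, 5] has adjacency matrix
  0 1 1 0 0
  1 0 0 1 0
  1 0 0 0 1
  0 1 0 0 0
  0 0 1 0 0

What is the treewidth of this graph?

1

A width-1 tree decomposition is:
Bags: B1 = {3, 5}  B2 = {1, 3}  B3 = {1, 2}  B4 = {2, 4}
Tree: B1–B2, B2–B3, B3–B4
Each bag holds 2 vertices, so the decomposition has width 1, which upper-bounds the treewidth. G has an edge, so its treewidth is at least 1. Hence tw(G) = 1 exactly.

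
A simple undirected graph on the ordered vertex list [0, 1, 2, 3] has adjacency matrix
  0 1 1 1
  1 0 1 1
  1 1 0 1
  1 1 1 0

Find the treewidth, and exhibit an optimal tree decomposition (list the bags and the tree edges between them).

With just one bag of size 4, the width is 4 − 1 = 3, so tw(G) ≤ 3. On the other hand G contains the 4-clique {0, 1, 2, 3}. A clique must lie in a single bag of any decomposition, so no decomposition can have width below 3. Therefore the treewidth is 3.

Treewidth 3.
One such decomposition:
Bags: B1 = {0, 1, 2, 3}
Tree: (single bag)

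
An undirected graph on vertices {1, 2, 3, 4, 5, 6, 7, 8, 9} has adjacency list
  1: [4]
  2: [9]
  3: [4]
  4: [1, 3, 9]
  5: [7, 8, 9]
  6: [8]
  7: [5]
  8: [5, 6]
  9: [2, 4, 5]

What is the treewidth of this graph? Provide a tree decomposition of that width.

The largest bag has 2 vertices, giving width 1; this decomposition certifies tw(G) ≤ 1. Since G has at least one edge (e.g. 4–9), it is not an edgeless graph, so tw(G) ≥ 1. Combining the bounds, tw(G) = 1.

Treewidth 1.
Bags: B1 = {4, 9}  B2 = {5, 9}  B3 = {2, 9}  B4 = {1, 4}  B5 = {5, 8}  B6 = {5, 7}  B7 = {3, 4}  B8 = {6, 8}
Tree: B1–B2, B2–B3, B1–B4, B2–B5, B5–B6, B4–B7, B5–B8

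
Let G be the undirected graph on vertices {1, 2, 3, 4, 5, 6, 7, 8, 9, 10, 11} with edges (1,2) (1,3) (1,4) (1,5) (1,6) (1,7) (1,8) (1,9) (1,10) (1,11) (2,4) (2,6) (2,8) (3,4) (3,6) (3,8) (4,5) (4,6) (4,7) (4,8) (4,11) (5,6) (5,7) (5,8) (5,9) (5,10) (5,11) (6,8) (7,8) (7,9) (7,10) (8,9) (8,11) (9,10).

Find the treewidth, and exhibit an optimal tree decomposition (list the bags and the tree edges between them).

Treewidth 4.
One such decomposition:
Bags: B1 = {1, 4, 5, 7, 8}  B2 = {1, 5, 7, 8, 9}  B3 = {1, 4, 5, 6, 8}  B4 = {1, 5, 7, 9, 10}  B5 = {1, 2, 4, 6, 8}  B6 = {1, 4, 5, 8, 11}  B7 = {1, 3, 4, 6, 8}
Tree: B1–B2, B1–B3, B2–B4, B3–B5, B3–B6, B3–B7

Each bag holds 5 vertices, so the decomposition has width 4, which upper-bounds the treewidth. For the lower bound, the 5 vertices {1, 5, 7, 8, 9} are pairwise adjacent, and any tree decomposition puts a clique entirely inside one bag — forcing width ≥ 4. Therefore the treewidth is 4.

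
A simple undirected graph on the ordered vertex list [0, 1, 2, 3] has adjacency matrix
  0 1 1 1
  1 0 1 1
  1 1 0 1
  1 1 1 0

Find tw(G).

A width-3 tree decomposition is:
Bags: B1 = {0, 1, 2, 3}
Tree: (single bag)
A single bag containing all 4 vertices is trivially a valid decomposition of width 3. For the lower bound, the 4 vertices {0, 1, 2, 3} are pairwise adjacent, and any tree decomposition puts a clique entirely inside one bag — forcing width ≥ 3. The upper and lower bounds meet at 3, so that is the treewidth.

3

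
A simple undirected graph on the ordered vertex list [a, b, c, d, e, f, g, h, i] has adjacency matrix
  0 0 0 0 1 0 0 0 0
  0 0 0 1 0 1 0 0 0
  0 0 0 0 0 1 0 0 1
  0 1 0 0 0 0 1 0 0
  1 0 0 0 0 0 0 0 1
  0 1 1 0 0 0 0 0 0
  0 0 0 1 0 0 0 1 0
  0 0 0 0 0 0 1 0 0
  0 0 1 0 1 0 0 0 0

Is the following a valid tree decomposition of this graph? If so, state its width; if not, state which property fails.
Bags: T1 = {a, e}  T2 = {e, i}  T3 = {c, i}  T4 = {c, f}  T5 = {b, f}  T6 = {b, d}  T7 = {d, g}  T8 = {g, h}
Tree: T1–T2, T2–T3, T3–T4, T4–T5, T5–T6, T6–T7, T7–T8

Vertex coverage: the bags together contain {a, b, c, d, e, f, g, h, i}, the full vertex set. Edge coverage: each edge of G has both endpoints in at least one bag. Running intersection: for every vertex, the bags containing it form a connected subtree. All three properties hold, so this is a valid tree decomposition of width max|bag| − 1 = 1, and hence tw(G) ≤ 1.

Yes; width 1.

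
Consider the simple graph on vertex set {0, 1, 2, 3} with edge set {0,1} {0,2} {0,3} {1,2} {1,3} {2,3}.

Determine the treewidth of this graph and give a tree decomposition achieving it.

A single bag containing all 4 vertices is trivially a valid decomposition of width 3. For the lower bound, the 4 vertices {0, 1, 2, 3} are pairwise adjacent, and any tree decomposition puts a clique entirely inside one bag — forcing width ≥ 3. Therefore the treewidth is 3.

Treewidth 3.
One such decomposition:
Bags: B1 = {0, 1, 2, 3}
Tree: (single bag)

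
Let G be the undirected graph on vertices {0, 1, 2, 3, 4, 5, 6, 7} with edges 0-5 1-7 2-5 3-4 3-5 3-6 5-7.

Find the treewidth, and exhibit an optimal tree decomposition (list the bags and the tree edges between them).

Treewidth 1.
One optimal decomposition is:
Bags: B1 = {3, 5}  B2 = {3, 6}  B3 = {0, 5}  B4 = {5, 7}  B5 = {2, 5}  B6 = {1, 7}  B7 = {3, 4}
Tree: B1–B2, B1–B3, B3–B4, B4–B5, B4–B6, B2–B7

The largest bag has 2 vertices, giving width 1; this decomposition certifies tw(G) ≤ 1. Any graph with an edge has treewidth ≥ 1, and G has the edge 3–5. The upper and lower bounds meet at 1, so that is the treewidth.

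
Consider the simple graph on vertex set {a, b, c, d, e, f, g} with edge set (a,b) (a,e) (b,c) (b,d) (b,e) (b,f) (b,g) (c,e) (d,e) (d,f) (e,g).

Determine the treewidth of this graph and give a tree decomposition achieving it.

Treewidth 2.
Bags: B1 = {b, e, g}  B2 = {a, b, e}  B3 = {b, c, e}  B4 = {b, d, e}  B5 = {b, d, f}
Tree: B1–B2, B1–B3, B3–B4, B4–B5

Every bag has size at most 3, so the width is 3 − 1 = 2 and tw(G) ≤ 2. Conversely, {b, d, e} is a clique of size 3, and the vertices of any clique must share a bag in every tree decomposition; so some bag has ≥ 3 vertices and tw(G) ≥ 2. Therefore the treewidth is 2.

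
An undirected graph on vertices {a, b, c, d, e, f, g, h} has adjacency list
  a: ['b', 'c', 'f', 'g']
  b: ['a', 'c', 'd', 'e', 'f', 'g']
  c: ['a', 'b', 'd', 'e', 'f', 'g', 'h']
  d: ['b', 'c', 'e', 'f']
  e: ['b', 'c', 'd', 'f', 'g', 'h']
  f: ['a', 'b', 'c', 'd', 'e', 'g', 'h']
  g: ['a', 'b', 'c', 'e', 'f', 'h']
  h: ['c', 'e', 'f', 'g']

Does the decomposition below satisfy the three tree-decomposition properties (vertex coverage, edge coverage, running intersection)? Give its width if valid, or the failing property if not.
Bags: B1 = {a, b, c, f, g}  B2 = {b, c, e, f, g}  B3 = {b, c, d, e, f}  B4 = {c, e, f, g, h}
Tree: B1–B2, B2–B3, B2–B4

Yes; width 4.

Every vertex of G appears in some bag (union = {a, b, c, d, e, f, g, h}); every edge is covered by a bag; and for each vertex v the set of bags containing v is connected in the bag tree. The decomposition is therefore valid. The largest bag has 5 vertices, so the width is 4.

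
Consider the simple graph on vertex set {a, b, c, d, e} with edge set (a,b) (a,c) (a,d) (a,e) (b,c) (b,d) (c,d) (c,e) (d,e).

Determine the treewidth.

3

A width-3 tree decomposition is:
Bags: B1 = {a, c, d, e}  B2 = {a, b, c, d}
Tree: B1–B2
The largest bag has 4 vertices, giving width 3; this decomposition certifies tw(G) ≤ 3. On the other hand G contains the 4-clique {a, c, d, e}. A clique must lie in a single bag of any decomposition, so no decomposition can have width below 3. Combining the bounds, tw(G) = 3.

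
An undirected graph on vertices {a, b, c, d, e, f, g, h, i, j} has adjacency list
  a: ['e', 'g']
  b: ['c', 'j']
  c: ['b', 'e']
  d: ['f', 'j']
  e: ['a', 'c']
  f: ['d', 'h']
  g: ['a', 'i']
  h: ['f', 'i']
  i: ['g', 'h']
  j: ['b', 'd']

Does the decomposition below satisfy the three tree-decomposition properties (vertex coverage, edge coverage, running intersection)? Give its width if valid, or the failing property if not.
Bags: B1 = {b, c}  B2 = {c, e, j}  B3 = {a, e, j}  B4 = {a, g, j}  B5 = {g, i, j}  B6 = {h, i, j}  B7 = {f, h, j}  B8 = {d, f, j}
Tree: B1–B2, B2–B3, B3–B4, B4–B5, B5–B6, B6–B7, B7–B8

No — edge (j,b) lies in no bag.

A tree decomposition must satisfy three properties: every vertex lies in some bag; for every edge, both endpoints lie together in some bag; and for every vertex, the bags containing it form a connected subtree. Here edge (j,b) lies in no bag, so the decomposition is invalid.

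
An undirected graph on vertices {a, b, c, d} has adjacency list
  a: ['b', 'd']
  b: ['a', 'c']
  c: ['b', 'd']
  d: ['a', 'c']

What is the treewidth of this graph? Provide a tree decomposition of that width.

The largest bag has 3 vertices, giving width 2; this decomposition certifies tw(G) ≤ 2. For the lower bound, G contains the cycle d–a–b–c–d, so G is not a forest; only forests have treewidth ≤ 1, hence tw(G) ≥ 2. Hence tw(G) = 2 exactly.

Treewidth 2.
One optimal decomposition is:
Bags: B1 = {a, b, d}  B2 = {b, c, d}
Tree: B1–B2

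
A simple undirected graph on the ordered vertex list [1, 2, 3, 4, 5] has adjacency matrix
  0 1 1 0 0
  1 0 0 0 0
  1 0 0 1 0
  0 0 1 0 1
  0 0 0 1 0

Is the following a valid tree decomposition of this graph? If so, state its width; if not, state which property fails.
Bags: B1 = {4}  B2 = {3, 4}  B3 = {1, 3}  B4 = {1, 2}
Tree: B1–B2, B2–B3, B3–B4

A tree decomposition must satisfy three properties: every vertex lies in some bag; for every edge, both endpoints lie together in some bag; and for every vertex, the bags containing it form a connected subtree. Here vertex 5 appears in no bag, so the decomposition is invalid.

No — vertex 5 appears in no bag.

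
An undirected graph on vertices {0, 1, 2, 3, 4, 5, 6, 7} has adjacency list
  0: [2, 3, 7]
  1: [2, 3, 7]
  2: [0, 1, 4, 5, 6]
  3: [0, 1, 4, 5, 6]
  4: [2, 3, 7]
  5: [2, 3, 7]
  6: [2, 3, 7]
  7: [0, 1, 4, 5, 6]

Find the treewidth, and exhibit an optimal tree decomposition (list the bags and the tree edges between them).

Every bag has size at most 4, so the width is 4 − 1 = 3 and tw(G) ≤ 3. For the lower bound: the 4 vertex sets {2,5}, {3,4}, {7}, {6} are disjoint, each induces a connected subgraph, and every pair is joined by at least one edge of G. Contracting each set to a single vertex therefore yields K_{4} as a minor, and since treewidth is minor-monotone, tw(G) ≥ tw(K_{4}) = 3. Hence tw(G) = 3 exactly.

Treewidth 3.
Bags: B1 = {2, 3, 5, 7}  B2 = {2, 3, 4, 7}  B3 = {2, 3, 6, 7}  B4 = {1, 2, 3, 7}  B5 = {0, 2, 3, 7}
Tree: B1–B2, B2–B3, B3–B4, B4–B5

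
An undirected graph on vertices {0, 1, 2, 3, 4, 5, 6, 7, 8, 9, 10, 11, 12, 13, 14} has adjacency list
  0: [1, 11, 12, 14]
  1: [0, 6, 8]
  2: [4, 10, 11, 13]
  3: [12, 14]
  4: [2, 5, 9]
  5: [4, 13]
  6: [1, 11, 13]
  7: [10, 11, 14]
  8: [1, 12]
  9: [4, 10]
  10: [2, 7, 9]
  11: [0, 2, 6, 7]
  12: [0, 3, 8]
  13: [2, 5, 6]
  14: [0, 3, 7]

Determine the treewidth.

3

A width-3 tree decomposition is:
Bags: B1 = {4, 5, 9, 10}  B2 = {2, 4, 5, 10}  B3 = {2, 5, 10, 13}  B4 = {2, 7, 10, 13}  B5 = {2, 7, 11, 13}  B6 = {6, 7, 11, 13}  B7 = {6, 7, 11, 14}  B8 = {0, 6, 11, 14}  B9 = {0, 1, 6, 14}  B10 = {0, 1, 3, 14}  B11 = {0, 1, 3, 12}  B12 = {1, 3, 8, 12}
Tree: B1–B2, B2–B3, B3–B4, B4–B5, B5–B6, B6–B7, B7–B8, B8–B9, B9–B10, B10–B11, B11–B12
Every bag has size at most 4, so the width is 4 − 1 = 3 and tw(G) ≤ 3. For the lower bound: the 4 vertex sets {4,5,9}, {10}, {2}, {6,7,11,13} are disjoint, each induces a connected subgraph, and every pair is joined by at least one edge of G. Contracting each set to a single vertex therefore yields K_{4} as a minor, and since treewidth is minor-monotone, tw(G) ≥ tw(K_{4}) = 3. Therefore the treewidth is 3.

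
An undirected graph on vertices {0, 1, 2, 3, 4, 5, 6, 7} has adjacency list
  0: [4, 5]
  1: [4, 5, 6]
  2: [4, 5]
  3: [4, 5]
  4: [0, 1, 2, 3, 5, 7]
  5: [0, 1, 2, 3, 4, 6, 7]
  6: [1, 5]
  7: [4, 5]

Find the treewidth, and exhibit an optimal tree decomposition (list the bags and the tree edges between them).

Each bag holds 3 vertices, so the decomposition has width 2, which upper-bounds the treewidth. Conversely, {0, 4, 5} is a clique of size 3, and the vertices of any clique must share a bag in every tree decomposition; so some bag has ≥ 3 vertices and tw(G) ≥ 2. Combining the bounds, tw(G) = 2.

Treewidth 2.
One optimal decomposition is:
Bags: B1 = {4, 5, 7}  B2 = {0, 4, 5}  B3 = {2, 4, 5}  B4 = {1, 4, 5}  B5 = {3, 4, 5}  B6 = {1, 5, 6}
Tree: B1–B2, B2–B3, B3–B4, B1–B5, B4–B6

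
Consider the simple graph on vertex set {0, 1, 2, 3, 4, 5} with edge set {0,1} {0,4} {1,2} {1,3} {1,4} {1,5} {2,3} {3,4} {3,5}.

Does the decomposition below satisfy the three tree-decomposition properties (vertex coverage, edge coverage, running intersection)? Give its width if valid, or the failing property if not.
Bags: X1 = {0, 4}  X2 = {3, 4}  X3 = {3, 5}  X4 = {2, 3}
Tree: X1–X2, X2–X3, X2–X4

A tree decomposition must satisfy three properties: every vertex lies in some bag; for every edge, both endpoints lie together in some bag; and for every vertex, the bags containing it form a connected subtree. Here vertex 1 appears in no bag, so the decomposition is invalid.

No — vertex 1 appears in no bag.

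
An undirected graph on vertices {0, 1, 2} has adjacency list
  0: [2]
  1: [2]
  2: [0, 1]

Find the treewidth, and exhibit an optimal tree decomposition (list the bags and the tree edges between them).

Treewidth 1.
One such decomposition:
Bags: B1 = {1, 2}  B2 = {0, 2}
Tree: B1–B2

Every bag has size at most 2, so the width is 2 − 1 = 1 and tw(G) ≤ 1. Any graph with an edge has treewidth ≥ 1, and G has the edge 2–1. Hence tw(G) = 1 exactly.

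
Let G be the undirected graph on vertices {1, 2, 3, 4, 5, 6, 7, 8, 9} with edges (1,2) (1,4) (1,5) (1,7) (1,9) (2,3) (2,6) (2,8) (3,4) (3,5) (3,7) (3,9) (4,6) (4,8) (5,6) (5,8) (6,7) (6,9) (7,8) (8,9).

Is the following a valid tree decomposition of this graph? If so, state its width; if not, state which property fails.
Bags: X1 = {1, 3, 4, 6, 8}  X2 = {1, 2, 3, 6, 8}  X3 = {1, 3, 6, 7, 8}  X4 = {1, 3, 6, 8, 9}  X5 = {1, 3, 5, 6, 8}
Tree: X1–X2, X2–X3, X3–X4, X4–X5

Checking the three conditions: (i) the bags cover all of {1, 2, 3, 4, 5, 6, 7, 8, 9}; (ii) for each edge, some bag contains both endpoints; (iii) the bags containing any fixed vertex form a subtree. All hold, so the decomposition is valid with width 5 − 1 = 4.

Yes; width 4.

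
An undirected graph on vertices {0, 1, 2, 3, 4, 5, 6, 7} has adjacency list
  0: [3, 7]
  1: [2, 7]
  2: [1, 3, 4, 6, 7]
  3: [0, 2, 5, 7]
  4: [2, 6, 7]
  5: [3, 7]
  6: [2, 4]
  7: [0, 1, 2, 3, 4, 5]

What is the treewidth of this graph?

2

A width-2 tree decomposition is:
Bags: B1 = {2, 4, 7}  B2 = {2, 3, 7}  B3 = {0, 3, 7}  B4 = {1, 2, 7}  B5 = {2, 4, 6}  B6 = {3, 5, 7}
Tree: B1–B2, B2–B3, B1–B4, B1–B5, B3–B6
Each bag holds 3 vertices, so the decomposition has width 2, which upper-bounds the treewidth. On the other hand G contains the 3-clique {2, 4, 6}. A clique must lie in a single bag of any decomposition, so no decomposition can have width below 2. Combining the bounds, tw(G) = 2.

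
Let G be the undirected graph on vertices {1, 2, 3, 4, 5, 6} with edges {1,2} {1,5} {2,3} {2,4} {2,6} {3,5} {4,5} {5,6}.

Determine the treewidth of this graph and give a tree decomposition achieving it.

Treewidth 2.
One optimal decomposition is:
Bags: B1 = {2, 3, 5}  B2 = {2, 5, 6}  B3 = {2, 4, 5}  B4 = {1, 2, 5}
Tree: B1–B2, B2–B3, B3–B4

Every bag has size at most 3, so the width is 3 − 1 = 2 and tw(G) ≤ 2. Since 3–2–6–5–3 is a cycle in G, G is not acyclic. Forests are exactly the graphs of treewidth ≤ 1, so tw(G) ≥ 2. Therefore the treewidth is 2.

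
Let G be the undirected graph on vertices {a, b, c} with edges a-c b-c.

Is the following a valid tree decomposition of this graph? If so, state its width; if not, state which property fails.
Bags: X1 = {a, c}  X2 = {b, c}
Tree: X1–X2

Vertex coverage: the bags together contain {a, b, c}, the full vertex set. Edge coverage: each edge of G has both endpoints in at least one bag. Running intersection: for every vertex, the bags containing it form a connected subtree. All three properties hold, so this is a valid tree decomposition of width max|bag| − 1 = 1, and hence tw(G) ≤ 1.

Yes; width 1.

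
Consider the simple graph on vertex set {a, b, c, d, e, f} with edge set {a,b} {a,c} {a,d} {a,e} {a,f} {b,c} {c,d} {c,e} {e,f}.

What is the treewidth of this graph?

2

A width-2 tree decomposition is:
Bags: B1 = {a, c, d}  B2 = {a, c, e}  B3 = {a, b, c}  B4 = {a, e, f}
Tree: B1–B2, B1–B3, B2–B4
Each bag holds 3 vertices, so the decomposition has width 2, which upper-bounds the treewidth. On the other hand G contains the 3-clique {a, c, d}. A clique must lie in a single bag of any decomposition, so no decomposition can have width below 2. Combining the bounds, tw(G) = 2.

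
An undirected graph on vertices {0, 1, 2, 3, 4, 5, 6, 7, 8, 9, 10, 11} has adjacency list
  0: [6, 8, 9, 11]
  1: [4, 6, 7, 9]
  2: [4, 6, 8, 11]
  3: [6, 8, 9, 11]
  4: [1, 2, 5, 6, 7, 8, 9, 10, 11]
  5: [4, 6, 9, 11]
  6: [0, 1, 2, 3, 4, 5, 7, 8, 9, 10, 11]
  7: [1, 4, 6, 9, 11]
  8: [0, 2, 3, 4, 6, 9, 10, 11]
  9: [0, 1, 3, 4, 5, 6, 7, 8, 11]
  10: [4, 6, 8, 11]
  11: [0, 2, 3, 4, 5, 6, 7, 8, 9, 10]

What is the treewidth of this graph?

A width-4 tree decomposition is:
Bags: B1 = {4, 6, 8, 9, 11}  B2 = {3, 6, 8, 9, 11}  B3 = {0, 6, 8, 9, 11}  B4 = {2, 4, 6, 8, 11}  B5 = {4, 6, 8, 10, 11}  B6 = {4, 6, 7, 9, 11}  B7 = {1, 4, 6, 7, 9}  B8 = {4, 5, 6, 9, 11}
Tree: B1–B2, B2–B3, B1–B4, B1–B5, B1–B6, B6–B7, B1–B8
The largest bag has 5 vertices, giving width 4; this decomposition certifies tw(G) ≤ 4. For the lower bound, the 5 vertices {1, 4, 6, 7, 9} are pairwise adjacent, and any tree decomposition puts a clique entirely inside one bag — forcing width ≥ 4. Hence tw(G) = 4 exactly.

4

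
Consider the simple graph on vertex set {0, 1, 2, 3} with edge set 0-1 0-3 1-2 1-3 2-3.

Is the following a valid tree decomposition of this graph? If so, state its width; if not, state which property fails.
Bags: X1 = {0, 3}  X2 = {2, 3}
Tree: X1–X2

No — vertex 1 appears in no bag.

A tree decomposition must satisfy three properties: every vertex lies in some bag; for every edge, both endpoints lie together in some bag; and for every vertex, the bags containing it form a connected subtree. Here vertex 1 appears in no bag, so the decomposition is invalid.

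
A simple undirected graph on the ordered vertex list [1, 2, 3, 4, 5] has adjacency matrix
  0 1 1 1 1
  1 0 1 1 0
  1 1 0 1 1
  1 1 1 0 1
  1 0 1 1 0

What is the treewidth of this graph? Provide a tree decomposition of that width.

Treewidth 3.
Bags: B1 = {1, 3, 4, 5}  B2 = {1, 2, 3, 4}
Tree: B1–B2

Each bag holds 4 vertices, so the decomposition has width 3, which upper-bounds the treewidth. On the other hand G contains the 4-clique {1, 2, 3, 4}. A clique must lie in a single bag of any decomposition, so no decomposition can have width below 3. Combining the bounds, tw(G) = 3.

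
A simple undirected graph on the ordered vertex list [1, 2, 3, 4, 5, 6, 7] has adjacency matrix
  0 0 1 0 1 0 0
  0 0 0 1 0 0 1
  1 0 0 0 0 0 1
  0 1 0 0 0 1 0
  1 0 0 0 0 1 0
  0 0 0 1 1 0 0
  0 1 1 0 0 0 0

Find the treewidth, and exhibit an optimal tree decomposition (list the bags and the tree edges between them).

Treewidth 2.
Bags: B1 = {1, 3, 5}  B2 = {3, 5, 6}  B3 = {3, 4, 6}  B4 = {2, 3, 4}  B5 = {2, 3, 7}
Tree: B1–B2, B2–B3, B3–B4, B4–B5

The largest bag has 3 vertices, giving width 2; this decomposition certifies tw(G) ≤ 2. The edges 3–1–5–6–4–2–7–3 form a cycle, so G is not a tree and its treewidth is at least 2. Combining the bounds, tw(G) = 2.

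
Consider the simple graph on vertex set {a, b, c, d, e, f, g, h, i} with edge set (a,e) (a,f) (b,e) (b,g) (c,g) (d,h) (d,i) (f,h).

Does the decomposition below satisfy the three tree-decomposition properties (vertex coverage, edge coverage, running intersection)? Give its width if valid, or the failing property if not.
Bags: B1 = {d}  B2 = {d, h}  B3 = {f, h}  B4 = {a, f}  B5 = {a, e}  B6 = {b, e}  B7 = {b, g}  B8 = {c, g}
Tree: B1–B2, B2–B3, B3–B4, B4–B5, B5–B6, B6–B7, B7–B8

No — vertex i appears in no bag.

A tree decomposition must satisfy three properties: every vertex lies in some bag; for every edge, both endpoints lie together in some bag; and for every vertex, the bags containing it form a connected subtree. Here vertex i appears in no bag, so the decomposition is invalid.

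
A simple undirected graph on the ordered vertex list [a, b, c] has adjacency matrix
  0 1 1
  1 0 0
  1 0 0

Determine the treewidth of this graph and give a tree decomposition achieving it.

Treewidth 1.
Bags: B1 = {a, b}  B2 = {a, c}
Tree: B1–B2

Every bag has size at most 2, so the width is 2 − 1 = 1 and tw(G) ≤ 1. G has an edge, so its treewidth is at least 1. Therefore the treewidth is 1.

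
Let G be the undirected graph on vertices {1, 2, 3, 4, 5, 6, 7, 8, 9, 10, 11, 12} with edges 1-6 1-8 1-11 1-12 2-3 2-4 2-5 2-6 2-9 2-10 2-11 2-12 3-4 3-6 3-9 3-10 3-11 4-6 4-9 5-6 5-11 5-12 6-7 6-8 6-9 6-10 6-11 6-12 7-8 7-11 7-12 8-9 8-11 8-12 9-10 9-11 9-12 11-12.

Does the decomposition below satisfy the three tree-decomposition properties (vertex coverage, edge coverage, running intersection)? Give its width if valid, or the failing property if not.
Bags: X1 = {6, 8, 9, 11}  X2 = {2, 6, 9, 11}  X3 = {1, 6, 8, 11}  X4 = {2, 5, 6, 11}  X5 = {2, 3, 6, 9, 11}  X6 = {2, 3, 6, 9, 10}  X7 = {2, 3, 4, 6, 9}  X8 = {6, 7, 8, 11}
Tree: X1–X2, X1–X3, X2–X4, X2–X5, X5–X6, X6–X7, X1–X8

No — vertex 12 appears in no bag.

A tree decomposition must satisfy three properties: every vertex lies in some bag; for every edge, both endpoints lie together in some bag; and for every vertex, the bags containing it form a connected subtree. Here vertex 12 appears in no bag, so the decomposition is invalid.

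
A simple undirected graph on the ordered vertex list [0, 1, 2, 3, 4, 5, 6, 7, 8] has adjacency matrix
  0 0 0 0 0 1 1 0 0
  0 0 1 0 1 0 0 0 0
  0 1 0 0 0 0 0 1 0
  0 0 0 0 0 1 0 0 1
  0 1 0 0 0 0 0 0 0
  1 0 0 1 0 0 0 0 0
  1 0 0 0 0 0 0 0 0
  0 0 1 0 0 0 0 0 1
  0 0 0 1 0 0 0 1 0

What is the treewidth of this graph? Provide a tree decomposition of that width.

Treewidth 1.
One optimal decomposition is:
Bags: B1 = {1, 4}  B2 = {1, 2}  B3 = {2, 7}  B4 = {7, 8}  B5 = {3, 8}  B6 = {3, 5}  B7 = {0, 5}  B8 = {0, 6}
Tree: B1–B2, B2–B3, B3–B4, B4–B5, B5–B6, B6–B7, B7–B8

Every bag has size at most 2, so the width is 2 − 1 = 1 and tw(G) ≤ 1. Since G has at least one edge (e.g. 4–1), it is not an edgeless graph, so tw(G) ≥ 1. The upper and lower bounds meet at 1, so that is the treewidth.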